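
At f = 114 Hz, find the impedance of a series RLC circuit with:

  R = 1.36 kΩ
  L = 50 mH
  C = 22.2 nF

Step 1 — Angular frequency: ω = 2π·f = 2π·114 = 716.3 rad/s.
Step 2 — Component impedances:
  R: Z = R = 1360 Ω
  L: Z = jωL = j·716.3·0.05 = 0 + j35.81 Ω
  C: Z = 1/(jωC) = -j/(ω·C) = 0 - j6.289e+04 Ω
Step 3 — Series combination: Z_total = R + L + C = 1360 - j6.285e+04 Ω = 6.287e+04∠-88.8° Ω.

Z = 1360 - j6.285e+04 Ω = 6.287e+04∠-88.8° Ω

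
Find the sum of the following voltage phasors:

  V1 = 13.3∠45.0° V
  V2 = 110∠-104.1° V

Step 1 — Convert each phasor to rectangular form:
  V1 = 13.3·(cos(45.0°) + j·sin(45.0°)) = 9.405 + j9.405 V
  V2 = 110·(cos(-104.1°) + j·sin(-104.1°)) = -26.8 - j106.7 V
Step 2 — Sum components: V_total = -17.39 - j97.28 V.
Step 3 — Convert to polar: |V_total| = 98.82 V, ∠V_total = -100.1°.

V_total = 98.82∠-100.1° V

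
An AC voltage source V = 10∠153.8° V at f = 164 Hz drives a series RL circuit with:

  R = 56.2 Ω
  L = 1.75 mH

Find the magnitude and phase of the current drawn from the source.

Step 1 — Angular frequency: ω = 2π·f = 2π·164 = 1030 rad/s.
Step 2 — Component impedances:
  R: Z = R = 56.2 Ω
  L: Z = jωL = j·1030·0.00175 = 0 + j1.803 Ω
Step 3 — Series combination: Z_total = R + L = 56.2 + j1.803 Ω = 56.23∠1.8° Ω.
Step 4 — Source phasor: V = 10∠153.8° V = -8.973 + j4.415 V.
Step 5 — Ohm's law: I = V / Z_total = (-8.973 + j4.415) / (56.2 + j1.803) = -0.157 + j0.0836 A.
Step 6 — Convert to polar: |I| = 0.1778 A, ∠I = 152.0°.

I = 0.1778∠152.0° A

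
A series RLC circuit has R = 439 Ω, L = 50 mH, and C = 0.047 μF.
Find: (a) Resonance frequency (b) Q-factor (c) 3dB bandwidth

Step 1 — Resonance: ω₀ = 1/√(LC) = 1/√(0.05·4.7e-08) = 2.063e+04 rad/s.
Step 2 — f₀ = ω₀/(2π) = 3283 Hz.
Step 3 — Series Q: Q = ω₀L/R = 2.063e+04·0.05/439 = 2.349.
Step 4 — Bandwidth: Δω = ω₀/Q = 8780 rad/s; BW = Δω/(2π) = 1397 Hz.

(a) f₀ = 3283 Hz  (b) Q = 2.349  (c) BW = 1397 Hz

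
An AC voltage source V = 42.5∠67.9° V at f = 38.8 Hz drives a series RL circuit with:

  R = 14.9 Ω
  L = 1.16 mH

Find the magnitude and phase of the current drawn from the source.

Step 1 — Angular frequency: ω = 2π·f = 2π·38.8 = 243.8 rad/s.
Step 2 — Component impedances:
  R: Z = R = 14.9 Ω
  L: Z = jωL = j·243.8·0.00116 = 0 + j0.2828 Ω
Step 3 — Series combination: Z_total = R + L = 14.9 + j0.2828 Ω = 14.9∠1.1° Ω.
Step 4 — Source phasor: V = 42.5∠67.9° V = 15.99 + j39.38 V.
Step 5 — Ohm's law: I = V / Z_total = (15.99 + j39.38) / (14.9 + j0.2828) = 1.123 + j2.621 A.
Step 6 — Convert to polar: |I| = 2.852 A, ∠I = 66.8°.

I = 2.852∠66.8° A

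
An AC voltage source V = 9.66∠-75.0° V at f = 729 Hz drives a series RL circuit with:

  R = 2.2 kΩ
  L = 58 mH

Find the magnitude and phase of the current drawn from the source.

Step 1 — Angular frequency: ω = 2π·f = 2π·729 = 4580 rad/s.
Step 2 — Component impedances:
  R: Z = R = 2200 Ω
  L: Z = jωL = j·4580·0.058 = 0 + j265.7 Ω
Step 3 — Series combination: Z_total = R + L = 2200 + j265.7 Ω = 2216∠6.9° Ω.
Step 4 — Source phasor: V = 9.66∠-75.0° V = 2.5 - j9.331 V.
Step 5 — Ohm's law: I = V / Z_total = (2.5 - j9.331) / (2200 + j265.7) = 0.0006153 - j0.004316 A.
Step 6 — Convert to polar: |I| = 0.004359 A, ∠I = -81.9°.

I = 0.004359∠-81.9° A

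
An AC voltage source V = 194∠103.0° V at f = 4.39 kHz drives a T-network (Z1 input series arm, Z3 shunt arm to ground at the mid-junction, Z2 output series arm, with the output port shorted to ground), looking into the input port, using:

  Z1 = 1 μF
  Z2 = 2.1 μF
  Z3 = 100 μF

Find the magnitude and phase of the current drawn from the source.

Step 1 — Angular frequency: ω = 2π·f = 2π·4390 = 2.758e+04 rad/s.
Step 2 — Component impedances:
  Z1: Z = 1/(jωC) = -j/(ω·C) = 0 - j36.25 Ω
  Z2: Z = 1/(jωC) = -j/(ω·C) = 0 - j17.26 Ω
  Z3: Z = 1/(jωC) = -j/(ω·C) = 0 - j0.3625 Ω
Step 3 — With the output port shorted to ground, the output series arm Z2 runs from the junction to ground; the shunt arm Z3 also runs from the junction to ground. They appear in parallel: Z3 || Z2 = 0 - j0.3551 Ω.
Step 4 — Series with input arm Z1: Z_in = Z1 + (Z3 || Z2) = 0 - j36.61 Ω = 36.61∠-90.0° Ω.
Step 5 — Source phasor: V = 194∠103.0° V = -43.64 + j189 V.
Step 6 — Ohm's law: I = V / Z_total = (-43.64 + j189) / (0 - j36.61) = -5.163 - j1.192 A.
Step 7 — Convert to polar: |I| = 5.299 A, ∠I = -167.0°.

I = 5.299∠-167.0° A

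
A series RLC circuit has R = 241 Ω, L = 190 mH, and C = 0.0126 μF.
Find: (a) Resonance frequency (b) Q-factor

Step 1 — Resonance condition Im(Z)=0 gives ω₀ = 1/√(LC).
Step 2 — ω₀ = 1/√(0.19·1.26e-08) = 2.044e+04 rad/s.
Step 3 — f₀ = ω₀/(2π) = 3253 Hz.
Step 4 — Series Q: Q = ω₀L/R = 2.044e+04·0.19/241 = 16.11.

(a) f₀ = 3253 Hz  (b) Q = 16.11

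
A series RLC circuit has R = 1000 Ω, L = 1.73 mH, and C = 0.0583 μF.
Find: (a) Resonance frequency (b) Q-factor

Step 1 — Resonance condition Im(Z)=0 gives ω₀ = 1/√(LC).
Step 2 — ω₀ = 1/√(0.00173·5.83e-08) = 9.957e+04 rad/s.
Step 3 — f₀ = ω₀/(2π) = 1.585e+04 Hz.
Step 4 — Series Q: Q = ω₀L/R = 9.957e+04·0.00173/1000 = 0.1723.

(a) f₀ = 1.585e+04 Hz  (b) Q = 0.1723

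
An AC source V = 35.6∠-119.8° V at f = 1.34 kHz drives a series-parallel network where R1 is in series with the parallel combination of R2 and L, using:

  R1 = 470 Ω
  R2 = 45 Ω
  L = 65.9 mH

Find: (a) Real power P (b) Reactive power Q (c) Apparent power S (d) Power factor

Step 1 — Angular frequency: ω = 2π·f = 2π·1340 = 8419 rad/s.
Step 2 — Component impedances:
  R1: Z = R = 470 Ω
  R2: Z = R = 45 Ω
  L: Z = jωL = j·8419·0.0659 = 0 + j554.8 Ω
Step 3 — Parallel branch: R2 || L = 1/(1/R2 + 1/L) = 44.71 + j3.626 Ω.
Step 4 — Series with R1: Z_total = R1 + (R2 || L) = 514.7 + j3.626 Ω = 514.7∠0.4° Ω.
Step 5 — Source phasor: V = 35.6∠-119.8° V = -17.69 - j30.89 V.
Step 6 — Current: I = V / Z = -0.03479 - j0.05977 A = 0.06916∠-120.2° A.
Step 7 — Complex power: S = V·I* = 2.462 + j0.01734 VA.
Step 8 — Real power: P = Re(S) = 2.462 W.
Step 9 — Reactive power: Q = Im(S) = 0.01734 VAR.
Step 10 — Apparent power: |S| = 2.462 VA.
Step 11 — Power factor: PF = P/|S| = 1 (lagging).

(a) P = 2.462 W  (b) Q = 0.01734 VAR  (c) S = 2.462 VA  (d) PF = 1 (lagging)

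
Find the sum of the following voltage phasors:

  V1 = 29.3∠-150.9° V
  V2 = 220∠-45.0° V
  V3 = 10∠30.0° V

Step 1 — Convert each phasor to rectangular form:
  V1 = 29.3·(cos(-150.9°) + j·sin(-150.9°)) = -25.6 - j14.25 V
  V2 = 220·(cos(-45.0°) + j·sin(-45.0°)) = 155.6 - j155.6 V
  V3 = 10·(cos(30.0°) + j·sin(30.0°)) = 8.66 + j5 V
Step 2 — Sum components: V_total = 138.6 - j164.8 V.
Step 3 — Convert to polar: |V_total| = 215.4 V, ∠V_total = -49.9°.

V_total = 215.4∠-49.9° V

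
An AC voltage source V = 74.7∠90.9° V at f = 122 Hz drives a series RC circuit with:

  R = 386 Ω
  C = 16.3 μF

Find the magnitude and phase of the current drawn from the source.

Step 1 — Angular frequency: ω = 2π·f = 2π·122 = 766.5 rad/s.
Step 2 — Component impedances:
  R: Z = R = 386 Ω
  C: Z = 1/(jωC) = -j/(ω·C) = 0 - j80.03 Ω
Step 3 — Series combination: Z_total = R + C = 386 - j80.03 Ω = 394.2∠-11.7° Ω.
Step 4 — Source phasor: V = 74.7∠90.9° V = -1.173 + j74.69 V.
Step 5 — Ohm's law: I = V / Z_total = (-1.173 + j74.69) / (386 - j80.03) = -0.04138 + j0.1849 A.
Step 6 — Convert to polar: |I| = 0.1895 A, ∠I = 102.6°.

I = 0.1895∠102.6° A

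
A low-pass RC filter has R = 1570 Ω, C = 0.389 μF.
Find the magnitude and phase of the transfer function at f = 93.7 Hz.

Step 1 — Angular frequency: ω = 2π·93.7 = 588.7 rad/s.
Step 2 — Transfer function: H(jω) = 1/(1 + jωRC).
Step 3 — Denominator: 1 + jωRC = 1 + j·588.7·1570·3.89e-07 = 1 + j0.3596.
Step 4 — H = 0.8855 - j0.3184.
Step 5 — Magnitude: |H| = 0.941 (-0.5 dB); phase: φ = -19.8°.

|H| = 0.941 (-0.5 dB), φ = -19.8°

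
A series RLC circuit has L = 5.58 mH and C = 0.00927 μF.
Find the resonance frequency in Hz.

Step 1 — Resonance condition Im(Z)=0 gives ω₀ = 1/√(LC).
Step 2 — ω₀ = 1/√(0.00558·9.27e-09) = 1.39e+05 rad/s.
Step 3 — f₀ = ω₀/(2π) = 2.213e+04 Hz.

f₀ = 2.213e+04 Hz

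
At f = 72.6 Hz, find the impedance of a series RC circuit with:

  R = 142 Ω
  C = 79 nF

Step 1 — Angular frequency: ω = 2π·f = 2π·72.6 = 456.2 rad/s.
Step 2 — Component impedances:
  R: Z = R = 142 Ω
  C: Z = 1/(jωC) = -j/(ω·C) = 0 - j2.775e+04 Ω
Step 3 — Series combination: Z_total = R + C = 142 - j2.775e+04 Ω = 2.775e+04∠-89.7° Ω.

Z = 142 - j2.775e+04 Ω = 2.775e+04∠-89.7° Ω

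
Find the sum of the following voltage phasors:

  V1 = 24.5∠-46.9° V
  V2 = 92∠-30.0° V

Step 1 — Convert each phasor to rectangular form:
  V1 = 24.5·(cos(-46.9°) + j·sin(-46.9°)) = 16.74 - j17.89 V
  V2 = 92·(cos(-30.0°) + j·sin(-30.0°)) = 79.67 - j46 V
Step 2 — Sum components: V_total = 96.41 - j63.89 V.
Step 3 — Convert to polar: |V_total| = 115.7 V, ∠V_total = -33.5°.

V_total = 115.7∠-33.5° V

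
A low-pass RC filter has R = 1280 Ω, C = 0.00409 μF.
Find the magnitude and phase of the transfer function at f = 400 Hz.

Step 1 — Angular frequency: ω = 2π·400 = 2513 rad/s.
Step 2 — Transfer function: H(jω) = 1/(1 + jωRC).
Step 3 — Denominator: 1 + jωRC = 1 + j·2513·1280·4.09e-09 = 1 + j0.01316.
Step 4 — H = 0.9998 - j0.01316.
Step 5 — Magnitude: |H| = 0.9999 (-0.0 dB); phase: φ = -0.8°.

|H| = 0.9999 (-0.0 dB), φ = -0.8°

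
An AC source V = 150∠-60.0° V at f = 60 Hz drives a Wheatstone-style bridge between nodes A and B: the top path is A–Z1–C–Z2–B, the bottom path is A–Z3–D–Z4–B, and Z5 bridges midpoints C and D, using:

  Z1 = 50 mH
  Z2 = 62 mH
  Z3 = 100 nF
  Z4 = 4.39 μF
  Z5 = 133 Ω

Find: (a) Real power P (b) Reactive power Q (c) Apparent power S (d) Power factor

Step 1 — Angular frequency: ω = 2π·f = 2π·60 = 377 rad/s.
Step 2 — Component impedances:
  Z1: Z = jωL = j·377·0.05 = 0 + j18.85 Ω
  Z2: Z = jωL = j·377·0.062 = 0 + j23.37 Ω
  Z3: Z = 1/(jωC) = -j/(ω·C) = 0 - j2.653e+04 Ω
  Z4: Z = 1/(jωC) = -j/(ω·C) = 0 - j604.2 Ω
  Z5: Z = R = 133 Ω
Step 3 — Bridge requires nodal analysis (the Z5 bridge couples midpoints C and D, so the two paths cannot be reduced to a simple series/parallel combination). Setting node B to ground and injecting 1 A at node A, the 3-node admittance system at A, C, D solves to V_A = Z_AB = 0.197 + j43.13 Ω = 43.13∠89.7° Ω.
Step 4 — Source phasor: V = 150∠-60.0° V = 75 - j129.9 V.
Step 5 — Current: I = V / Z = -3.004 - j1.753 A = 3.478∠-149.7° A.
Step 6 — Complex power: S = V·I* = 2.383 + j521.7 VA.
Step 7 — Real power: P = Re(S) = 2.383 W.
Step 8 — Reactive power: Q = Im(S) = 521.7 VAR.
Step 9 — Apparent power: |S| = 521.7 VA.
Step 10 — Power factor: PF = P/|S| = 0.004568 (lagging).

(a) P = 2.383 W  (b) Q = 521.7 VAR  (c) S = 521.7 VA  (d) PF = 0.004568 (lagging)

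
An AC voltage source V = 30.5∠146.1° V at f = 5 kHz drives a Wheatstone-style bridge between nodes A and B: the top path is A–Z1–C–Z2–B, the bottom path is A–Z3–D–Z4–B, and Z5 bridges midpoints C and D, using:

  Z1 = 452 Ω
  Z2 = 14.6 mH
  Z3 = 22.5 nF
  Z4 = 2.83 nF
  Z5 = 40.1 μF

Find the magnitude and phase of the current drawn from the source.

Step 1 — Angular frequency: ω = 2π·f = 2π·5000 = 3.142e+04 rad/s.
Step 2 — Component impedances:
  Z1: Z = R = 452 Ω
  Z2: Z = jωL = j·3.142e+04·0.0146 = 0 + j458.7 Ω
  Z3: Z = 1/(jωC) = -j/(ω·C) = 0 - j1415 Ω
  Z4: Z = 1/(jωC) = -j/(ω·C) = 0 - j1.125e+04 Ω
  Z5: Z = 1/(jωC) = -j/(ω·C) = 0 - j0.7938 Ω
Step 3 — Bridge requires nodal analysis (the Z5 bridge couples midpoints C and D, so the two paths cannot be reduced to a simple series/parallel combination). Setting node B to ground and injecting 1 A at node A, the 3-node admittance system at A, C, D solves to V_A = Z_AB = 410.2 + j347.2 Ω = 537.4∠40.2° Ω.
Step 4 — Source phasor: V = 30.5∠146.1° V = -25.32 + j17.01 V.
Step 5 — Ohm's law: I = V / Z_total = (-25.32 + j17.01) / (410.2 + j347.2) = -0.01551 + j0.0546 A.
Step 6 — Convert to polar: |I| = 0.05675 A, ∠I = 105.9°.

I = 0.05675∠105.9° A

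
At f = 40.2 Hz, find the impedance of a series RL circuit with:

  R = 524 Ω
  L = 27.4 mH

Step 1 — Angular frequency: ω = 2π·f = 2π·40.2 = 252.6 rad/s.
Step 2 — Component impedances:
  R: Z = R = 524 Ω
  L: Z = jωL = j·252.6·0.0274 = 0 + j6.921 Ω
Step 3 — Series combination: Z_total = R + L = 524 + j6.921 Ω = 524∠0.8° Ω.

Z = 524 + j6.921 Ω = 524∠0.8° Ω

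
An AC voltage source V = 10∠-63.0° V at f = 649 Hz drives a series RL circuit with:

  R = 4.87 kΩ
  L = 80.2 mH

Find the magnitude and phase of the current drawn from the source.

Step 1 — Angular frequency: ω = 2π·f = 2π·649 = 4078 rad/s.
Step 2 — Component impedances:
  R: Z = R = 4870 Ω
  L: Z = jωL = j·4078·0.0802 = 0 + j327 Ω
Step 3 — Series combination: Z_total = R + L = 4870 + j327 Ω = 4881∠3.8° Ω.
Step 4 — Source phasor: V = 10∠-63.0° V = 4.54 - j8.91 V.
Step 5 — Ohm's law: I = V / Z_total = (4.54 - j8.91) / (4870 + j327) = 0.0008057 - j0.001884 A.
Step 6 — Convert to polar: |I| = 0.002049 A, ∠I = -66.8°.

I = 0.002049∠-66.8° A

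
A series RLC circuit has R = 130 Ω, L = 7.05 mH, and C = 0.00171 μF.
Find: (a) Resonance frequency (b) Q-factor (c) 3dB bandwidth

Step 1 — Resonance: ω₀ = 1/√(LC) = 1/√(0.00705·1.71e-09) = 2.88e+05 rad/s.
Step 2 — f₀ = ω₀/(2π) = 4.584e+04 Hz.
Step 3 — Series Q: Q = ω₀L/R = 2.88e+05·0.00705/130 = 15.62.
Step 4 — Bandwidth: Δω = ω₀/Q = 1.844e+04 rad/s; BW = Δω/(2π) = 2935 Hz.

(a) f₀ = 4.584e+04 Hz  (b) Q = 15.62  (c) BW = 2935 Hz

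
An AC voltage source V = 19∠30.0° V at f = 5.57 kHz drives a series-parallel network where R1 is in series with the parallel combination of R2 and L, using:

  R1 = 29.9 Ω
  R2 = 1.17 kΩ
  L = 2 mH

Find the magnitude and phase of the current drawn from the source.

Step 1 — Angular frequency: ω = 2π·f = 2π·5570 = 3.5e+04 rad/s.
Step 2 — Component impedances:
  R1: Z = R = 29.9 Ω
  R2: Z = R = 1170 Ω
  L: Z = jωL = j·3.5e+04·0.002 = 0 + j69.99 Ω
Step 3 — Parallel branch: R2 || L = 1/(1/R2 + 1/L) = 4.172 + j69.75 Ω.
Step 4 — Series with R1: Z_total = R1 + (R2 || L) = 34.07 + j69.75 Ω = 77.62∠64.0° Ω.
Step 5 — Source phasor: V = 19∠30.0° V = 16.45 + j9.5 V.
Step 6 — Ohm's law: I = V / Z_total = (16.45 + j9.5) / (34.07 + j69.75) = 0.203 - j0.1367 A.
Step 7 — Convert to polar: |I| = 0.2448 A, ∠I = -34.0°.

I = 0.2448∠-34.0° A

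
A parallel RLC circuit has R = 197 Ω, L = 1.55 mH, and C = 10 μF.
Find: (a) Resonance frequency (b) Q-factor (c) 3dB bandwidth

Step 1 — Resonance: ω₀ = 1/√(LC) = 1/√(0.00155·1e-05) = 8032 rad/s.
Step 2 — f₀ = ω₀/(2π) = 1278 Hz.
Step 3 — Parallel Q: Q = R/(ω₀L) = 197/(8032·0.00155) = 15.82.
Step 4 — Bandwidth: Δω = ω₀/Q = 507.6 rad/s; BW = Δω/(2π) = 80.79 Hz.

(a) f₀ = 1278 Hz  (b) Q = 15.82  (c) BW = 80.79 Hz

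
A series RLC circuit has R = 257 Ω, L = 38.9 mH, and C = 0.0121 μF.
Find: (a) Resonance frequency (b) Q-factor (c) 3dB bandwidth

Step 1 — Resonance: ω₀ = 1/√(LC) = 1/√(0.0389·1.21e-08) = 4.609e+04 rad/s.
Step 2 — f₀ = ω₀/(2π) = 7336 Hz.
Step 3 — Series Q: Q = ω₀L/R = 4.609e+04·0.0389/257 = 6.977.
Step 4 — Bandwidth: Δω = ω₀/Q = 6607 rad/s; BW = Δω/(2π) = 1051 Hz.

(a) f₀ = 7336 Hz  (b) Q = 6.977  (c) BW = 1051 Hz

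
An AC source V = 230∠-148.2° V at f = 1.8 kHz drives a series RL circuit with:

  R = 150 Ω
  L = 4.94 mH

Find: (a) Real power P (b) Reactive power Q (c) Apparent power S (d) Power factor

Step 1 — Angular frequency: ω = 2π·f = 2π·1800 = 1.131e+04 rad/s.
Step 2 — Component impedances:
  R: Z = R = 150 Ω
  L: Z = jωL = j·1.131e+04·0.00494 = 0 + j55.87 Ω
Step 3 — Series combination: Z_total = R + L = 150 + j55.87 Ω = 160.1∠20.4° Ω.
Step 4 — Source phasor: V = 230∠-148.2° V = -195.5 - j121.2 V.
Step 5 — Current: I = V / Z = -1.409 - j0.2833 A = 1.437∠-168.6° A.
Step 6 — Complex power: S = V·I* = 309.7 + j115.4 VA.
Step 7 — Real power: P = Re(S) = 309.7 W.
Step 8 — Reactive power: Q = Im(S) = 115.4 VAR.
Step 9 — Apparent power: |S| = 330.5 VA.
Step 10 — Power factor: PF = P/|S| = 0.9371 (lagging).

(a) P = 309.7 W  (b) Q = 115.4 VAR  (c) S = 330.5 VA  (d) PF = 0.9371 (lagging)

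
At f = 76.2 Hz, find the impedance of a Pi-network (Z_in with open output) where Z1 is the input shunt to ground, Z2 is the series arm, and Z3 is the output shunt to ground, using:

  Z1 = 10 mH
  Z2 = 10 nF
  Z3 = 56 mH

Step 1 — Angular frequency: ω = 2π·f = 2π·76.2 = 478.8 rad/s.
Step 2 — Component impedances:
  Z1: Z = jωL = j·478.8·0.01 = 0 + j4.788 Ω
  Z2: Z = 1/(jωC) = -j/(ω·C) = 0 - j2.089e+05 Ω
  Z3: Z = jωL = j·478.8·0.056 = 0 + j26.81 Ω
Step 3 — With open output, the series arm Z2 and the output shunt Z3 appear in series to ground: Z2 + Z3 = 0 - j2.088e+05 Ω.
Step 4 — Parallel with input shunt Z1: Z_in = Z1 || (Z2 + Z3) = 0 + j4.788 Ω = 4.788∠90.0° Ω.

Z = 0 + j4.788 Ω = 4.788∠90.0° Ω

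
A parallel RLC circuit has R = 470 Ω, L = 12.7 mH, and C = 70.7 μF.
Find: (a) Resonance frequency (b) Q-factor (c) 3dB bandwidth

Step 1 — Resonance: ω₀ = 1/√(LC) = 1/√(0.0127·7.07e-05) = 1055 rad/s.
Step 2 — f₀ = ω₀/(2π) = 168 Hz.
Step 3 — Parallel Q: Q = R/(ω₀L) = 470/(1055·0.0127) = 35.07.
Step 4 — Bandwidth: Δω = ω₀/Q = 30.09 rad/s; BW = Δω/(2π) = 4.79 Hz.

(a) f₀ = 168 Hz  (b) Q = 35.07  (c) BW = 4.79 Hz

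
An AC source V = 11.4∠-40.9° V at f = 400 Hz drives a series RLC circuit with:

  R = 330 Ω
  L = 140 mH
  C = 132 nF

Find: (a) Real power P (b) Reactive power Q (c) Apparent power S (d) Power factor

Step 1 — Angular frequency: ω = 2π·f = 2π·400 = 2513 rad/s.
Step 2 — Component impedances:
  R: Z = R = 330 Ω
  L: Z = jωL = j·2513·0.14 = 0 + j351.9 Ω
  C: Z = 1/(jωC) = -j/(ω·C) = 0 - j3014 Ω
Step 3 — Series combination: Z_total = R + L + C = 330 - j2662 Ω = 2683∠-82.9° Ω.
Step 4 — Source phasor: V = 11.4∠-40.9° V = 8.617 - j7.464 V.
Step 5 — Current: I = V / Z = 0.003156 + j0.002845 A = 0.004249∠42.0° A.
Step 6 — Complex power: S = V·I* = 0.005959 - j0.04807 VA.
Step 7 — Real power: P = Re(S) = 0.005959 W.
Step 8 — Reactive power: Q = Im(S) = -0.04807 VAR.
Step 9 — Apparent power: |S| = 0.04844 VA.
Step 10 — Power factor: PF = P/|S| = 0.123 (leading).

(a) P = 0.005959 W  (b) Q = -0.04807 VAR  (c) S = 0.04844 VA  (d) PF = 0.123 (leading)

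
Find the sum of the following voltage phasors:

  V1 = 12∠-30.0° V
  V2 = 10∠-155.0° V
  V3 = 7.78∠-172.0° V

Step 1 — Convert each phasor to rectangular form:
  V1 = 12·(cos(-30.0°) + j·sin(-30.0°)) = 10.39 - j6 V
  V2 = 10·(cos(-155.0°) + j·sin(-155.0°)) = -9.063 - j4.226 V
  V3 = 7.78·(cos(-172.0°) + j·sin(-172.0°)) = -7.704 - j1.083 V
Step 2 — Sum components: V_total = -6.375 - j11.31 V.
Step 3 — Convert to polar: |V_total| = 12.98 V, ∠V_total = -119.4°.

V_total = 12.98∠-119.4° V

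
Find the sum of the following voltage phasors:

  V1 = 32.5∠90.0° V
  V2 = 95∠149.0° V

Step 1 — Convert each phasor to rectangular form:
  V1 = 32.5·(cos(90.0°) + j·sin(90.0°)) = 0 + j32.5 V
  V2 = 95·(cos(149.0°) + j·sin(149.0°)) = -81.43 + j48.93 V
Step 2 — Sum components: V_total = -81.43 + j81.43 V.
Step 3 — Convert to polar: |V_total| = 115.2 V, ∠V_total = 135.0°.

V_total = 115.2∠135.0° V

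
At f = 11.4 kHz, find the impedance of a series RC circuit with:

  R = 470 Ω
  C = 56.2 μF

Step 1 — Angular frequency: ω = 2π·f = 2π·1.14e+04 = 7.163e+04 rad/s.
Step 2 — Component impedances:
  R: Z = R = 470 Ω
  C: Z = 1/(jωC) = -j/(ω·C) = 0 - j0.2484 Ω
Step 3 — Series combination: Z_total = R + C = 470 - j0.2484 Ω = 470∠-0.0° Ω.

Z = 470 - j0.2484 Ω = 470∠-0.0° Ω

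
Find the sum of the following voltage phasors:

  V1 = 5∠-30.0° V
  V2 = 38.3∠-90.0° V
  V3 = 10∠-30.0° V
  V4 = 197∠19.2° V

Step 1 — Convert each phasor to rectangular form:
  V1 = 5·(cos(-30.0°) + j·sin(-30.0°)) = 4.33 - j2.5 V
  V2 = 38.3·(cos(-90.0°) + j·sin(-90.0°)) = 0 - j38.3 V
  V3 = 10·(cos(-30.0°) + j·sin(-30.0°)) = 8.66 - j5 V
  V4 = 197·(cos(19.2°) + j·sin(19.2°)) = 186 + j64.79 V
Step 2 — Sum components: V_total = 199 + j18.99 V.
Step 3 — Convert to polar: |V_total| = 199.9 V, ∠V_total = 5.4°.

V_total = 199.9∠5.4° V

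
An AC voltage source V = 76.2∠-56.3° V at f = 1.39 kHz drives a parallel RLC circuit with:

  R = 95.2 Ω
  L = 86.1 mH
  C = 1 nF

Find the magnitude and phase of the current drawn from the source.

Step 1 — Angular frequency: ω = 2π·f = 2π·1390 = 8734 rad/s.
Step 2 — Component impedances:
  R: Z = R = 95.2 Ω
  L: Z = jωL = j·8734·0.0861 = 0 + j752 Ω
  C: Z = 1/(jωC) = -j/(ω·C) = 0 - j1.145e+05 Ω
Step 3 — Parallel combination: 1/Z_total = 1/R + 1/L + 1/C; Z_total = 93.72 + j11.79 Ω = 94.46∠7.2° Ω.
Step 4 — Source phasor: V = 76.2∠-56.3° V = 42.28 - j63.39 V.
Step 5 — Ohm's law: I = V / Z_total = (42.28 - j63.39) / (93.72 + j11.79) = 0.3604 - j0.7218 A.
Step 6 — Convert to polar: |I| = 0.8067 A, ∠I = -63.5°.

I = 0.8067∠-63.5° A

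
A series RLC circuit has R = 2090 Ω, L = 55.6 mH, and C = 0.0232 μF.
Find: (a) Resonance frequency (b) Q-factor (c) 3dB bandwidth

Step 1 — Resonance condition Im(Z)=0 gives ω₀ = 1/√(LC).
Step 2 — ω₀ = 1/√(0.0556·2.32e-08) = 2.784e+04 rad/s.
Step 3 — f₀ = ω₀/(2π) = 4431 Hz.
Step 4 — Series Q: Q = ω₀L/R = 2.784e+04·0.0556/2090 = 0.7407.
Step 5 — 3dB bandwidth: Δω = ω₀/Q = 3.759e+04 rad/s; BW = Δω/(2π) = 5983 Hz.

(a) f₀ = 4431 Hz  (b) Q = 0.7407  (c) BW = 5983 Hz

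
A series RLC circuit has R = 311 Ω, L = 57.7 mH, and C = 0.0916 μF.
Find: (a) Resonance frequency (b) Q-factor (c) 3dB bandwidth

Step 1 — Resonance condition Im(Z)=0 gives ω₀ = 1/√(LC).
Step 2 — ω₀ = 1/√(0.0577·9.16e-08) = 1.376e+04 rad/s.
Step 3 — f₀ = ω₀/(2π) = 2189 Hz.
Step 4 — Series Q: Q = ω₀L/R = 1.376e+04·0.0577/311 = 2.552.
Step 5 — 3dB bandwidth: Δω = ω₀/Q = 5390 rad/s; BW = Δω/(2π) = 857.8 Hz.

(a) f₀ = 2189 Hz  (b) Q = 2.552  (c) BW = 857.8 Hz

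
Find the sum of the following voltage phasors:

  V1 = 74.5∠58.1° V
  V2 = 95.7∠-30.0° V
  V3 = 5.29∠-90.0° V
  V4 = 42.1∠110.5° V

Step 1 — Convert each phasor to rectangular form:
  V1 = 74.5·(cos(58.1°) + j·sin(58.1°)) = 39.37 + j63.25 V
  V2 = 95.7·(cos(-30.0°) + j·sin(-30.0°)) = 82.88 - j47.85 V
  V3 = 5.29·(cos(-90.0°) + j·sin(-90.0°)) = 0 - j5.29 V
  V4 = 42.1·(cos(110.5°) + j·sin(110.5°)) = -14.74 + j39.43 V
Step 2 — Sum components: V_total = 107.5 + j49.54 V.
Step 3 — Convert to polar: |V_total| = 118.4 V, ∠V_total = 24.7°.

V_total = 118.4∠24.7° V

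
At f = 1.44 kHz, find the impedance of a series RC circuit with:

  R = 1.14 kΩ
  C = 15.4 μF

Step 1 — Angular frequency: ω = 2π·f = 2π·1440 = 9048 rad/s.
Step 2 — Component impedances:
  R: Z = R = 1140 Ω
  C: Z = 1/(jωC) = -j/(ω·C) = 0 - j7.177 Ω
Step 3 — Series combination: Z_total = R + C = 1140 - j7.177 Ω = 1140∠-0.4° Ω.

Z = 1140 - j7.177 Ω = 1140∠-0.4° Ω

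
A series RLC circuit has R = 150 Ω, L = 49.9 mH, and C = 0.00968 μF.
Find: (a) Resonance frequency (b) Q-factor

Step 1 — Resonance condition Im(Z)=0 gives ω₀ = 1/√(LC).
Step 2 — ω₀ = 1/√(0.0499·9.68e-09) = 4.55e+04 rad/s.
Step 3 — f₀ = ω₀/(2π) = 7242 Hz.
Step 4 — Series Q: Q = ω₀L/R = 4.55e+04·0.0499/150 = 15.14.

(a) f₀ = 7242 Hz  (b) Q = 15.14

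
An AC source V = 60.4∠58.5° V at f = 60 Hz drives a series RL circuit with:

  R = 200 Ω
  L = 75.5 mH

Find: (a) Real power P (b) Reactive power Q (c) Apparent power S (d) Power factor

Step 1 — Angular frequency: ω = 2π·f = 2π·60 = 377 rad/s.
Step 2 — Component impedances:
  R: Z = R = 200 Ω
  L: Z = jωL = j·377·0.0755 = 0 + j28.46 Ω
Step 3 — Series combination: Z_total = R + L = 200 + j28.46 Ω = 202∠8.1° Ω.
Step 4 — Source phasor: V = 60.4∠58.5° V = 31.56 + j51.5 V.
Step 5 — Current: I = V / Z = 0.1906 + j0.2304 A = 0.299∠50.4° A.
Step 6 — Complex power: S = V·I* = 17.88 + j2.544 VA.
Step 7 — Real power: P = Re(S) = 17.88 W.
Step 8 — Reactive power: Q = Im(S) = 2.544 VAR.
Step 9 — Apparent power: |S| = 18.06 VA.
Step 10 — Power factor: PF = P/|S| = 0.99 (lagging).

(a) P = 17.88 W  (b) Q = 2.544 VAR  (c) S = 18.06 VA  (d) PF = 0.99 (lagging)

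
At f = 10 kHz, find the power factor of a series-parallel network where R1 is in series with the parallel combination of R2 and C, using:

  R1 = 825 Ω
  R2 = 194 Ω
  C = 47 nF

Step 1 — Angular frequency: ω = 2π·f = 2π·1e+04 = 6.283e+04 rad/s.
Step 2 — Component impedances:
  R1: Z = R = 825 Ω
  R2: Z = R = 194 Ω
  C: Z = 1/(jωC) = -j/(ω·C) = 0 - j338.6 Ω
Step 3 — Parallel branch: R2 || C = 1/(1/R2 + 1/C) = 146.1 - j83.68 Ω.
Step 4 — Series with R1: Z_total = R1 + (R2 || C) = 971.1 - j83.68 Ω = 974.7∠-4.9° Ω.
Step 5 — Power factor: PF = cos(φ) = Re(Z)/|Z| = 971.1/974.7 = 0.9963.
Step 6 — Type: Im(Z) = -83.68 ⇒ leading (phase φ = -4.9°).

PF = 0.9963 (leading, φ = -4.9°)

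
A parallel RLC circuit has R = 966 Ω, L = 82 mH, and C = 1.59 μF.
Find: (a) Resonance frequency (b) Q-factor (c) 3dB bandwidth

Step 1 — Resonance: ω₀ = 1/√(LC) = 1/√(0.082·1.59e-06) = 2769 rad/s.
Step 2 — f₀ = ω₀/(2π) = 440.8 Hz.
Step 3 — Parallel Q: Q = R/(ω₀L) = 966/(2769·0.082) = 4.254.
Step 4 — Bandwidth: Δω = ω₀/Q = 651.1 rad/s; BW = Δω/(2π) = 103.6 Hz.

(a) f₀ = 440.8 Hz  (b) Q = 4.254  (c) BW = 103.6 Hz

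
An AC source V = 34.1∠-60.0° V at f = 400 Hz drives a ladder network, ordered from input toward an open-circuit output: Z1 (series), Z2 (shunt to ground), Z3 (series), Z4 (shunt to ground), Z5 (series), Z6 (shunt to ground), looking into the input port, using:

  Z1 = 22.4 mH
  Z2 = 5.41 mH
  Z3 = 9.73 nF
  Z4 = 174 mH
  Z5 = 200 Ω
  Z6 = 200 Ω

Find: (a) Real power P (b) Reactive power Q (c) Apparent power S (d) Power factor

Step 1 — Angular frequency: ω = 2π·f = 2π·400 = 2513 rad/s.
Step 2 — Component impedances:
  Z1: Z = jωL = j·2513·0.0224 = 0 + j56.3 Ω
  Z2: Z = jωL = j·2513·0.00541 = 0 + j13.6 Ω
  Z3: Z = 1/(jωC) = -j/(ω·C) = 0 - j4.089e+04 Ω
  Z4: Z = jωL = j·2513·0.174 = 0 + j437.3 Ω
  Z5: Z = R = 200 Ω
  Z6: Z = R = 200 Ω
Step 3 — Ladder network (open output): work backward from the far end, alternating series and parallel combinations. Z_in = 2.433e-05 + j69.9 Ω = 69.9∠90.0° Ω.
Step 4 — Source phasor: V = 34.1∠-60.0° V = 17.05 - j29.53 V.
Step 5 — Current: I = V / Z = -0.4225 - j0.2439 A = 0.4878∠-150.0° A.
Step 6 — Complex power: S = V·I* = 5.79e-06 + j16.64 VA.
Step 7 — Real power: P = Re(S) = 5.79e-06 W.
Step 8 — Reactive power: Q = Im(S) = 16.64 VAR.
Step 9 — Apparent power: |S| = 16.64 VA.
Step 10 — Power factor: PF = P/|S| = 3.481e-07 (lagging).

(a) P = 5.79e-06 W  (b) Q = 16.64 VAR  (c) S = 16.64 VA  (d) PF = 3.481e-07 (lagging)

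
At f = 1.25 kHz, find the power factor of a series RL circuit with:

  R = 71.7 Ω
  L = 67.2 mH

Step 1 — Angular frequency: ω = 2π·f = 2π·1250 = 7854 rad/s.
Step 2 — Component impedances:
  R: Z = R = 71.7 Ω
  L: Z = jωL = j·7854·0.0672 = 0 + j527.8 Ω
Step 3 — Series combination: Z_total = R + L = 71.7 + j527.8 Ω = 532.6∠82.3° Ω.
Step 4 — Power factor: PF = cos(φ) = Re(Z)/|Z| = 71.7/532.6 = 0.1346.
Step 5 — Type: Im(Z) = 527.8 ⇒ lagging (phase φ = 82.3°).

PF = 0.1346 (lagging, φ = 82.3°)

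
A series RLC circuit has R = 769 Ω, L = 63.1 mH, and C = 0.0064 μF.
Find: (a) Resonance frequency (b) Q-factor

Step 1 — Resonance condition Im(Z)=0 gives ω₀ = 1/√(LC).
Step 2 — ω₀ = 1/√(0.0631·6.4e-09) = 4.976e+04 rad/s.
Step 3 — f₀ = ω₀/(2π) = 7920 Hz.
Step 4 — Series Q: Q = ω₀L/R = 4.976e+04·0.0631/769 = 4.083.

(a) f₀ = 7920 Hz  (b) Q = 4.083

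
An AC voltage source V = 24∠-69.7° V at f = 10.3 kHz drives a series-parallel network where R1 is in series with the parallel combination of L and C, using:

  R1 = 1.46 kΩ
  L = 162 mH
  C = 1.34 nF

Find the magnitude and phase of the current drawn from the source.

Step 1 — Angular frequency: ω = 2π·f = 2π·1.03e+04 = 6.472e+04 rad/s.
Step 2 — Component impedances:
  R1: Z = R = 1460 Ω
  L: Z = jωL = j·6.472e+04·0.162 = 0 + j1.048e+04 Ω
  C: Z = 1/(jωC) = -j/(ω·C) = 0 - j1.153e+04 Ω
Step 3 — Parallel branch: L || C = 1/(1/L + 1/C) = 0 + j1.154e+05 Ω.
Step 4 — Series with R1: Z_total = R1 + (L || C) = 1460 + j1.154e+05 Ω = 1.155e+05∠89.3° Ω.
Step 5 — Source phasor: V = 24∠-69.7° V = 8.326 - j22.51 V.
Step 6 — Ohm's law: I = V / Z_total = (8.326 - j22.51) / (1460 + j1.154e+05) = -0.000194 - j7.458e-05 A.
Step 7 — Convert to polar: |I| = 0.0002079 A, ∠I = -159.0°.

I = 0.0002079∠-159.0° A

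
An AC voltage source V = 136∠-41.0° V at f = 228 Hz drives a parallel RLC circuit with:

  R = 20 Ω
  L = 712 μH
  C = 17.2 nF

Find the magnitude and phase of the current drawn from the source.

Step 1 — Angular frequency: ω = 2π·f = 2π·228 = 1433 rad/s.
Step 2 — Component impedances:
  R: Z = R = 20 Ω
  L: Z = jωL = j·1433·0.000712 = 0 + j1.02 Ω
  C: Z = 1/(jωC) = -j/(ω·C) = 0 - j4.058e+04 Ω
Step 3 — Parallel combination: 1/Z_total = 1/R + 1/L + 1/C; Z_total = 0.05189 + j1.017 Ω = 1.019∠87.1° Ω.
Step 4 — Source phasor: V = 136∠-41.0° V = 102.6 - j89.22 V.
Step 5 — Ohm's law: I = V / Z_total = (102.6 - j89.22) / (0.05189 + j1.017) = -82.34 - j105.1 A.
Step 6 — Convert to polar: |I| = 133.5 A, ∠I = -128.1°.

I = 133.5∠-128.1° A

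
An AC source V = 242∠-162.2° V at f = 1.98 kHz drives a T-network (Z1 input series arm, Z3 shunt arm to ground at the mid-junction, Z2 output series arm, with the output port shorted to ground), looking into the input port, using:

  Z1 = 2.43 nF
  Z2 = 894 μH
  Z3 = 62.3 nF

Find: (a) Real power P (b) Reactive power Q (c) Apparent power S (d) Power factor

Step 1 — Angular frequency: ω = 2π·f = 2π·1980 = 1.244e+04 rad/s.
Step 2 — Component impedances:
  Z1: Z = 1/(jωC) = -j/(ω·C) = 0 - j3.308e+04 Ω
  Z2: Z = jωL = j·1.244e+04·0.000894 = 0 + j11.12 Ω
  Z3: Z = 1/(jωC) = -j/(ω·C) = 0 - j1290 Ω
Step 3 — With the output port shorted to ground, the output series arm Z2 runs from the junction to ground; the shunt arm Z3 also runs from the junction to ground. They appear in parallel: Z3 || Z2 = 0 + j11.22 Ω.
Step 4 — Series with input arm Z1: Z_in = Z1 + (Z3 || Z2) = 0 - j3.307e+04 Ω = 3.307e+04∠-90.0° Ω.
Step 5 — Source phasor: V = 242∠-162.2° V = -230.4 - j73.98 V.
Step 6 — Current: I = V / Z = 0.002237 - j0.006968 A = 0.007318∠-72.2° A.
Step 7 — Complex power: S = V·I* = 0 - j1.771 VA.
Step 8 — Real power: P = Re(S) = 0 W.
Step 9 — Reactive power: Q = Im(S) = -1.771 VAR.
Step 10 — Apparent power: |S| = 1.771 VA.
Step 11 — Power factor: PF = P/|S| = 0 (leading).

(a) P = 0 W  (b) Q = -1.771 VAR  (c) S = 1.771 VA  (d) PF = 0 (leading)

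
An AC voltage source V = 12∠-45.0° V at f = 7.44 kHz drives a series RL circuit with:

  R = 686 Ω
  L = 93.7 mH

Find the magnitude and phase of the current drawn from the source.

Step 1 — Angular frequency: ω = 2π·f = 2π·7440 = 4.675e+04 rad/s.
Step 2 — Component impedances:
  R: Z = R = 686 Ω
  L: Z = jωL = j·4.675e+04·0.0937 = 0 + j4380 Ω
Step 3 — Series combination: Z_total = R + L = 686 + j4380 Ω = 4434∠81.1° Ω.
Step 4 — Source phasor: V = 12∠-45.0° V = 8.485 - j8.485 V.
Step 5 — Ohm's law: I = V / Z_total = (8.485 - j8.485) / (686 + j4380) = -0.001595 - j0.002187 A.
Step 6 — Convert to polar: |I| = 0.002707 A, ∠I = -126.1°.

I = 0.002707∠-126.1° A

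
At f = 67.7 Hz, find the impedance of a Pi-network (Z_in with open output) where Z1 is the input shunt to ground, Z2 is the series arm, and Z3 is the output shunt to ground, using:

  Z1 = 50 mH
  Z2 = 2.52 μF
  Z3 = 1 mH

Step 1 — Angular frequency: ω = 2π·f = 2π·67.7 = 425.4 rad/s.
Step 2 — Component impedances:
  Z1: Z = jωL = j·425.4·0.05 = 0 + j21.27 Ω
  Z2: Z = 1/(jωC) = -j/(ω·C) = 0 - j932.9 Ω
  Z3: Z = jωL = j·425.4·0.001 = 0 + j0.4254 Ω
Step 3 — With open output, the series arm Z2 and the output shunt Z3 appear in series to ground: Z2 + Z3 = 0 - j932.5 Ω.
Step 4 — Parallel with input shunt Z1: Z_in = Z1 || (Z2 + Z3) = 0 + j21.77 Ω = 21.77∠90.0° Ω.

Z = 0 + j21.77 Ω = 21.77∠90.0° Ω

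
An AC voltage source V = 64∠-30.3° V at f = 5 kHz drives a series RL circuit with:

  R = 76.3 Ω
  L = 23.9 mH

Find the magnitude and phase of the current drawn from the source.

Step 1 — Angular frequency: ω = 2π·f = 2π·5000 = 3.142e+04 rad/s.
Step 2 — Component impedances:
  R: Z = R = 76.3 Ω
  L: Z = jωL = j·3.142e+04·0.0239 = 0 + j750.8 Ω
Step 3 — Series combination: Z_total = R + L = 76.3 + j750.8 Ω = 754.7∠84.2° Ω.
Step 4 — Source phasor: V = 64∠-30.3° V = 55.26 - j32.29 V.
Step 5 — Ohm's law: I = V / Z_total = (55.26 - j32.29) / (76.3 + j750.8) = -0.03516 - j0.07717 A.
Step 6 — Convert to polar: |I| = 0.0848 A, ∠I = -114.5°.

I = 0.0848∠-114.5° A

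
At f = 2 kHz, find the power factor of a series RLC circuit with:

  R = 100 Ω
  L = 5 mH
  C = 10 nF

Step 1 — Angular frequency: ω = 2π·f = 2π·2000 = 1.257e+04 rad/s.
Step 2 — Component impedances:
  R: Z = R = 100 Ω
  L: Z = jωL = j·1.257e+04·0.005 = 0 + j62.83 Ω
  C: Z = 1/(jωC) = -j/(ω·C) = 0 - j7958 Ω
Step 3 — Series combination: Z_total = R + L + C = 100 - j7895 Ω = 7896∠-89.3° Ω.
Step 4 — Power factor: PF = cos(φ) = Re(Z)/|Z| = 100/7895.5 = 0.01267.
Step 5 — Type: Im(Z) = -7895 ⇒ leading (phase φ = -89.3°).

PF = 0.01267 (leading, φ = -89.3°)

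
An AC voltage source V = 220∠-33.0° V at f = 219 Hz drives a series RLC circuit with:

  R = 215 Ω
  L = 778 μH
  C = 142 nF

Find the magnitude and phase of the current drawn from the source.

Step 1 — Angular frequency: ω = 2π·f = 2π·219 = 1376 rad/s.
Step 2 — Component impedances:
  R: Z = R = 215 Ω
  L: Z = jωL = j·1376·0.000778 = 0 + j1.071 Ω
  C: Z = 1/(jωC) = -j/(ω·C) = 0 - j5118 Ω
Step 3 — Series combination: Z_total = R + L + C = 215 - j5117 Ω = 5121∠-87.6° Ω.
Step 4 — Source phasor: V = 220∠-33.0° V = 184.5 - j119.8 V.
Step 5 — Ohm's law: I = V / Z_total = (184.5 - j119.8) / (215 - j5117) = 0.02489 + j0.03501 A.
Step 6 — Convert to polar: |I| = 0.04296 A, ∠I = 54.6°.

I = 0.04296∠54.6° A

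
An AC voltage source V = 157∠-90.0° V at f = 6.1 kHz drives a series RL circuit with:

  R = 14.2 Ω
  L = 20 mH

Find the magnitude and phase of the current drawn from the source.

Step 1 — Angular frequency: ω = 2π·f = 2π·6100 = 3.833e+04 rad/s.
Step 2 — Component impedances:
  R: Z = R = 14.2 Ω
  L: Z = jωL = j·3.833e+04·0.02 = 0 + j766.5 Ω
Step 3 — Series combination: Z_total = R + L = 14.2 + j766.5 Ω = 766.7∠88.9° Ω.
Step 4 — Source phasor: V = 157∠-90.0° V = 0 - j157 V.
Step 5 — Ohm's law: I = V / Z_total = (0 - j157) / (14.2 + j766.5) = -0.2047 - j0.003793 A.
Step 6 — Convert to polar: |I| = 0.2048 A, ∠I = -178.9°.

I = 0.2048∠-178.9° A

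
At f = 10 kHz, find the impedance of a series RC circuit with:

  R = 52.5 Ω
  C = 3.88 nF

Step 1 — Angular frequency: ω = 2π·f = 2π·1e+04 = 6.283e+04 rad/s.
Step 2 — Component impedances:
  R: Z = R = 52.5 Ω
  C: Z = 1/(jωC) = -j/(ω·C) = 0 - j4102 Ω
Step 3 — Series combination: Z_total = R + C = 52.5 - j4102 Ω = 4102∠-89.3° Ω.

Z = 52.5 - j4102 Ω = 4102∠-89.3° Ω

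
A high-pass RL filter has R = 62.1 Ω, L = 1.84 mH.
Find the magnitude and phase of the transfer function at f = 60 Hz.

Step 1 — Angular frequency: ω = 2π·60 = 377 rad/s.
Step 2 — Transfer function: H(jω) = jωL/(R + jωL).
Step 3 — Numerator jωL = j·0.6937; denominator R + jωL = 62.1 + j0.6937.
Step 4 — H = 0.0001248 + j0.01117.
Step 5 — Magnitude: |H| = 0.01117 (-39.0 dB); phase: φ = 89.4°.

|H| = 0.01117 (-39.0 dB), φ = 89.4°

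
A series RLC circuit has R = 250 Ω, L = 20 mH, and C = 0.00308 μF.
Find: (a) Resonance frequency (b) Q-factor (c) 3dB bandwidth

Step 1 — Resonance condition Im(Z)=0 gives ω₀ = 1/√(LC).
Step 2 — ω₀ = 1/√(0.02·3.08e-09) = 1.274e+05 rad/s.
Step 3 — f₀ = ω₀/(2π) = 2.028e+04 Hz.
Step 4 — Series Q: Q = ω₀L/R = 1.274e+05·0.02/250 = 10.19.
Step 5 — 3dB bandwidth: Δω = ω₀/Q = 1.25e+04 rad/s; BW = Δω/(2π) = 1989 Hz.

(a) f₀ = 2.028e+04 Hz  (b) Q = 10.19  (c) BW = 1989 Hz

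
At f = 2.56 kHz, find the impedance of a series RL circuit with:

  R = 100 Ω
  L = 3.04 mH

Step 1 — Angular frequency: ω = 2π·f = 2π·2560 = 1.608e+04 rad/s.
Step 2 — Component impedances:
  R: Z = R = 100 Ω
  L: Z = jωL = j·1.608e+04·0.00304 = 0 + j48.9 Ω
Step 3 — Series combination: Z_total = R + L = 100 + j48.9 Ω = 111.3∠26.1° Ω.

Z = 100 + j48.9 Ω = 111.3∠26.1° Ω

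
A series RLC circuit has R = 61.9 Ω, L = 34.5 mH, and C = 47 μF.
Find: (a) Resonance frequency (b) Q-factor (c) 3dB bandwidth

Step 1 — Resonance condition Im(Z)=0 gives ω₀ = 1/√(LC).
Step 2 — ω₀ = 1/√(0.0345·4.7e-05) = 785.3 rad/s.
Step 3 — f₀ = ω₀/(2π) = 125 Hz.
Step 4 — Series Q: Q = ω₀L/R = 785.3·0.0345/61.9 = 0.4377.
Step 5 — 3dB bandwidth: Δω = ω₀/Q = 1794 rad/s; BW = Δω/(2π) = 285.6 Hz.

(a) f₀ = 125 Hz  (b) Q = 0.4377  (c) BW = 285.6 Hz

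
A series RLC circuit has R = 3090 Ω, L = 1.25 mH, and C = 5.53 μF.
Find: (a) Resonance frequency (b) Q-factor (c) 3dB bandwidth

Step 1 — Resonance condition Im(Z)=0 gives ω₀ = 1/√(LC).
Step 2 — ω₀ = 1/√(0.00125·5.53e-06) = 1.203e+04 rad/s.
Step 3 — f₀ = ω₀/(2π) = 1914 Hz.
Step 4 — Series Q: Q = ω₀L/R = 1.203e+04·0.00125/3090 = 0.004866.
Step 5 — 3dB bandwidth: Δω = ω₀/Q = 2.472e+06 rad/s; BW = Δω/(2π) = 3.934e+05 Hz.

(a) f₀ = 1914 Hz  (b) Q = 0.004866  (c) BW = 3.934e+05 Hz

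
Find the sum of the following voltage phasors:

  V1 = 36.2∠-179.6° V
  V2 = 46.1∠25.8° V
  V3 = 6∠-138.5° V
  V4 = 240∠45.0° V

Step 1 — Convert each phasor to rectangular form:
  V1 = 36.2·(cos(-179.6°) + j·sin(-179.6°)) = -36.2 - j0.2527 V
  V2 = 46.1·(cos(25.8°) + j·sin(25.8°)) = 41.5 + j20.06 V
  V3 = 6·(cos(-138.5°) + j·sin(-138.5°)) = -4.494 - j3.976 V
  V4 = 240·(cos(45.0°) + j·sin(45.0°)) = 169.7 + j169.7 V
Step 2 — Sum components: V_total = 170.5 + j185.5 V.
Step 3 — Convert to polar: |V_total| = 252 V, ∠V_total = 47.4°.

V_total = 252∠47.4° V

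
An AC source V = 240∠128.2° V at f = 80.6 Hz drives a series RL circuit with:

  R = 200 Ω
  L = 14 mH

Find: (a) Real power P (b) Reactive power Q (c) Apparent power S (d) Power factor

Step 1 — Angular frequency: ω = 2π·f = 2π·80.6 = 506.4 rad/s.
Step 2 — Component impedances:
  R: Z = R = 200 Ω
  L: Z = jωL = j·506.4·0.014 = 0 + j7.09 Ω
Step 3 — Series combination: Z_total = R + L = 200 + j7.09 Ω = 200.1∠2.0° Ω.
Step 4 — Source phasor: V = 240∠128.2° V = -148.4 + j188.6 V.
Step 5 — Current: I = V / Z = -0.7078 + j0.9681 A = 1.199∠126.2° A.
Step 6 — Complex power: S = V·I* = 287.6 + j10.2 VA.
Step 7 — Real power: P = Re(S) = 287.6 W.
Step 8 — Reactive power: Q = Im(S) = 10.2 VAR.
Step 9 — Apparent power: |S| = 287.8 VA.
Step 10 — Power factor: PF = P/|S| = 0.9994 (lagging).

(a) P = 287.6 W  (b) Q = 10.2 VAR  (c) S = 287.8 VA  (d) PF = 0.9994 (lagging)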